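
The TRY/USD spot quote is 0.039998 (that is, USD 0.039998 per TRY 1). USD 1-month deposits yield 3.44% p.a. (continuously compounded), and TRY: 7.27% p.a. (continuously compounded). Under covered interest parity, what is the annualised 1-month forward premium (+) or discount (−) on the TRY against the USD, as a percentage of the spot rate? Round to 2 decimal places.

T = 1/12 years.
No-arbitrage forward: 0.039998 × 1.0028708 / 1.0060767 = 0.039870545 USD/TRY.
Annualised premium = (F − S)/S × (1/T) = (0.039870545 − 0.039998)/0.039998 ÷ (1/12) = -3.82%.

-3.82%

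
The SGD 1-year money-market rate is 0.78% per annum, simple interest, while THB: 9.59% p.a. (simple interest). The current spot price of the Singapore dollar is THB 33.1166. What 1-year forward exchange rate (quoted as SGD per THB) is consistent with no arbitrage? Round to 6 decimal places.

0.027769

T = 1 year.
THB growth factor: 1 + 0.0959×1 = 1.095900.
SGD accumulates by 1 + 0.0078×1 = 1.007800.
Forward (THB per SGD) = 33.1166 × 1.095900 / 1.007800 = 36.01159.
Invert for SGD per THB: 1 / 36.01159 = 0.027769.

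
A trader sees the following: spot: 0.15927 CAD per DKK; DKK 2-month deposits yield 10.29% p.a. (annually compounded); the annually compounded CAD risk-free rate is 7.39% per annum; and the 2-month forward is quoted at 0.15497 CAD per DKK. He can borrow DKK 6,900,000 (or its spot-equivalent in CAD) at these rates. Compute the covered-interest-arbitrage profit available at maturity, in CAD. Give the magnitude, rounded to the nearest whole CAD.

T = 2/12 years.
Invest the DKK and cover forward: 6,900,000 × 1.016457808 × 0.15497 = CAD 1,086,891.22.
Convert at spot and invest in CAD: 6,900,000 × 0.15927 × 1.011953695 = CAD 1,112,099.67.
The quoted forward undervalues DKK, so borrow DKK, convert to CAD at spot, deposit the CAD at 7.39%, and buy DKK forward at 0.15497 to cover the loan.
Profit = 1,112,099.67 − 1,086,891.22 = CAD 25,208.

CAD 25,208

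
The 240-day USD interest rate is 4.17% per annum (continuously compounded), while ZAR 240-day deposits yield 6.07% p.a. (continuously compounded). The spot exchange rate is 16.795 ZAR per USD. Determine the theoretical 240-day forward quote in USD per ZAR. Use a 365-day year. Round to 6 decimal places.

0.058802

T = 240/365 years.
ZAR growth factor: e^(0.0607×240/365) = 1.0407195.
Growth of 1 USD over T: e^(0.0417×240/365) = 1.0277985.
So F = 16.795 × 1.0407195 / 1.0277985 = 17.00614 (ZAR/USD).
Quoted the other way: 1/17.00614 = 0.058802 USD per ZAR.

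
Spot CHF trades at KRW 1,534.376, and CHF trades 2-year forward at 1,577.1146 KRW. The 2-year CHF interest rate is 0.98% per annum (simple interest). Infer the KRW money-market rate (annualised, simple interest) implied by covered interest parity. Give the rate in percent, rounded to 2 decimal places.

2.40%

T = 2 years.
By CIP, F/S equals the KRW-to-CHF growth ratio: 1577.1146/1534.376 = 1.0278541.
The CHF side grows by 1 + 0.0098×2 = 1.019600.
Hence g_KRW = 1.048000.
r = (1.048000 − 1)/2 = 0.024000 → 2.40%.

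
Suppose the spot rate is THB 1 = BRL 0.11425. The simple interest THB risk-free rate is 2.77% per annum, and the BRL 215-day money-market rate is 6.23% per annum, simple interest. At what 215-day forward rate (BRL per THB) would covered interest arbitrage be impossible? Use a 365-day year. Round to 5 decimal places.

0.11654

T = 215/365 years.
BRL growth factor: 1 + 0.0623×215/365 = 1.0366973.
THB growth factor: 1 + 0.0277×215/365 = 1.0163164.
So F = 0.11425 × 1.0366973 / 1.0163164 = 0.1165411 (BRL/THB).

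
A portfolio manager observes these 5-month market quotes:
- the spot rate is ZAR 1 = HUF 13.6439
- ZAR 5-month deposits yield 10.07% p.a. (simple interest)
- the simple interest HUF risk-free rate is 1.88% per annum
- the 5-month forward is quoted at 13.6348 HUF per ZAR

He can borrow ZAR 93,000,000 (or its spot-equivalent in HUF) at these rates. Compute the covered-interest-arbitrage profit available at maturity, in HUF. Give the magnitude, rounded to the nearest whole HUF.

T = 5/12 years.
Invest the ZAR and cover forward: 93,000,000 × 1.041958333333 × 13.6348 = HUF 1,321,241,093.95.
Convert at spot and invest in HUF: 93,000,000 × 13.6439 × 1.007833333333 = HUF 1,278,822,281.15.
The quoted forward overvalues ZAR, so borrow HUF, buy ZAR at spot, deposit the ZAR at 10.07%, and sell the proceeds forward at 13.6348.
Arbitrage profit = |1,321,241,093.95 − 1,278,822,281.15| = HUF 42,418,813.

HUF 42,418,813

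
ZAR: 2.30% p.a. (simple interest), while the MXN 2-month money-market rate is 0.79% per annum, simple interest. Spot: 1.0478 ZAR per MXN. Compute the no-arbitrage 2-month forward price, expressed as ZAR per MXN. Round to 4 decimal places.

1.0504

T = 2/12 years.
ZAR accumulates by 1 + 0.0230×2/12 = 1.0038333.
MXN growth factor: 1 + 0.0079×2/12 = 1.0013167.
Forward (ZAR per MXN) = 1.0478 × 1.0038333 / 1.0013167 = 1.050433.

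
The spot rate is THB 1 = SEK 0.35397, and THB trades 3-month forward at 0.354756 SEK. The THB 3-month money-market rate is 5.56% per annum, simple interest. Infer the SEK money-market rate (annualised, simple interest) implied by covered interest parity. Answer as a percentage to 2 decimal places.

6.46%

T = 3/12 years.
CIP gives F = S · g_SEK/g_THB, so g_SEK/g_THB = 0.354756/0.35397 = 1.0022205.
The THB side grows by 1 + 0.0556×3/12 = 1.013900.
That pins the SEK growth at 1.0161514.
(1.0161514 − 1)/T = 0.064606, i.e. 6.46%.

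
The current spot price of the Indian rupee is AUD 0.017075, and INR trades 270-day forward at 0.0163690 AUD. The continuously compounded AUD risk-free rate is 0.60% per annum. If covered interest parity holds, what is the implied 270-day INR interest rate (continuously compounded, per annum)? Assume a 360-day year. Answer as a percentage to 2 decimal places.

6.23%

T = 270/360 years.
F/S = 0.016369/0.017075 = 0.9586530 = (growth of AUD) / (growth of INR).
AUD growth factor: e^(0.0060×270/360) = 1.0045101.
So the INR growth factor = 1.0478349.
r = ln(1.0478349)/(270/360) = 0.062301 → 6.23%.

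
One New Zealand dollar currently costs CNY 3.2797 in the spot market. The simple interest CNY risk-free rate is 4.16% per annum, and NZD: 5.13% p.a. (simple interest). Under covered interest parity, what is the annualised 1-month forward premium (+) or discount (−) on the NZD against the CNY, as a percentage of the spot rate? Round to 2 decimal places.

T = 1/12 years.
F = S · g_CNY/g_NZD = 3.2797 × 1.0034667/1.004275 = 3.2770603.
(F − S)/S ÷ T = (3.2770603 − 3.2797)/3.2797/(1/12) = -0.009658 → -0.97%.

-0.97%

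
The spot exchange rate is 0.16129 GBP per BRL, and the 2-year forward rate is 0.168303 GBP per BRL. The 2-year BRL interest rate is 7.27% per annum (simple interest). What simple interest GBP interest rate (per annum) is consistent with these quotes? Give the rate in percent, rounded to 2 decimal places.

T = 2 years.
By CIP, F/S equals the GBP-to-BRL growth ratio: 0.168303/0.16129 = 1.0434807.
BRL growth factor: 1 + 0.0727×2 = 1.145400.
Hence g_GBP = 1.1952028.
r = (1.1952028 − 1)/2 = 0.097601 → 9.76%.

9.76%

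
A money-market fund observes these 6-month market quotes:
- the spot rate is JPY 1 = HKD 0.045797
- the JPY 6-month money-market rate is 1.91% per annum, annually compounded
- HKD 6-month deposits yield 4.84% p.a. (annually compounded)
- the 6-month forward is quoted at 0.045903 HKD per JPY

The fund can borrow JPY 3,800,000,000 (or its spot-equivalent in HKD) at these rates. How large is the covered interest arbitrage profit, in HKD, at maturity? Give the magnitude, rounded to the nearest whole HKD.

T = 6/12 years.
Keep in JPY, deliver into the forward: 3,800,000,000·1.00950482911·0.045903 = HKD 176,089,340.65.
Swap to HKD now, deposit: 3,800,000,000·0.045797·1.02391405889 = HKD 178,190,330.19.
The quoted forward undervalues JPY, so borrow JPY, convert to HKD at spot, deposit the HKD at 4.84%, and buy JPY forward at 0.045903 to cover the loan.
Arbitrage profit = |176,089,340.65 − 178,190,330.19| = HKD 2,100,990.

HKD 2,100,990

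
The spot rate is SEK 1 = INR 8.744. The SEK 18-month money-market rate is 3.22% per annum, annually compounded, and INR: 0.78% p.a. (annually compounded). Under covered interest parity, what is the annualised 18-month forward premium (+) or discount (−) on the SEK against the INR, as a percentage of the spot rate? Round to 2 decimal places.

T = 18/12 years.
No-arbitrage forward: 8.744 × 1.0117228 / 1.0486868 = 8.435792 INR/SEK.
(F − S)/S ÷ T = (8.435792 − 8.744)/8.744/(18/12) = -0.023499 → -2.35%.

-2.35%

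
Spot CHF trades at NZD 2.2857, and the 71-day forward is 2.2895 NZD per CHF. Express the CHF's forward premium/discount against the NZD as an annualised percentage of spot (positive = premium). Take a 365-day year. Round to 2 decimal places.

T = 71/365 years.
Period premium: (2.2895 − 2.2857)/2.2857 = 0.0016625.
Per annum: 0.0016625 / (71/365) = 0.008547 = 0.85%.

+0.85%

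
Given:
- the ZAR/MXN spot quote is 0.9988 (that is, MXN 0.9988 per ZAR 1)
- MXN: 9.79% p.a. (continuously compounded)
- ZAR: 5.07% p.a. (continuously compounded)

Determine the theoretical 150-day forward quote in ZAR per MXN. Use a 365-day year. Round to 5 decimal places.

0.98197

T = 150/365 years.
MXN growth factor: e^(0.0979×150/365) = 1.0410532.
Growth of 1 ZAR over T: e^(0.0507×150/365) = 1.0210542.
Forward (MXN per ZAR) = 0.9988 × 1.0410532 / 1.0210542 = 1.018363.
Invert for ZAR per MXN: 1 / 1.018363 = 0.98197.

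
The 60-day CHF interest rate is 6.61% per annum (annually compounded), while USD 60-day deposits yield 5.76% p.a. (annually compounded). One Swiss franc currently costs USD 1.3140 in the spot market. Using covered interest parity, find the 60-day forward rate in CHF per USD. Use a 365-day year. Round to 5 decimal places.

T = 60/365 years.
USD growth factor: (1 + 0.0576)^(60/365) = 1.0092483.
CHF growth factor: (1 + 0.0661)^(60/365) = 1.0105773.
So F = 1.314 × 1.0092483 / 1.0105773 = 1.312272 (USD/CHF).
Quoted the other way: 1/1.312272 = 0.76204 CHF per USD.

0.76204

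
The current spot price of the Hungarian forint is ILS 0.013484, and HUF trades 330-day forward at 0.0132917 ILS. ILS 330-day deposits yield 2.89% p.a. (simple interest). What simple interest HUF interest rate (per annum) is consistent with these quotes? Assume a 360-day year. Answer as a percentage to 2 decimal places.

4.51%

T = 330/360 years.
By CIP, F/S equals the ILS-to-HUF growth ratio: 0.0132917/0.013484 = 0.9857387.
The ILS side grows by 1 + 0.0289×330/360 = 1.0264917.
Hence g_HUF = 1.0413426.
(1.0413426 − 1)/T = 0.045101, i.e. 4.51%.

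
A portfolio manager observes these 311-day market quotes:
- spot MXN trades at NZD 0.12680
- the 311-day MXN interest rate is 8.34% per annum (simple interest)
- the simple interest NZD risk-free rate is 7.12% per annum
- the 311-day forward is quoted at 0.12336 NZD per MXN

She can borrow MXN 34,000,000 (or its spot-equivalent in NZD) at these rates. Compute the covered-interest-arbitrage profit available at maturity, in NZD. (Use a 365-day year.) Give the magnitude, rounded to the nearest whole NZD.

T = 311/365 years.
Route A — deposit MXN, sell forward: 34,000,000 × 1.07106137 × 0.12336 = NZD 4,492,288.44.
Route B — convert at spot, deposit NZD: 34,000,000 × 0.12680 × 1.060666301 = NZD 4,572,744.56.
The quoted forward undervalues MXN, so borrow MXN, convert to NZD at spot, deposit the NZD at 7.12%, and buy MXN forward at 0.12336 to cover the loan.
The gap between the two covered legs is NZD 80,456.

NZD 80,456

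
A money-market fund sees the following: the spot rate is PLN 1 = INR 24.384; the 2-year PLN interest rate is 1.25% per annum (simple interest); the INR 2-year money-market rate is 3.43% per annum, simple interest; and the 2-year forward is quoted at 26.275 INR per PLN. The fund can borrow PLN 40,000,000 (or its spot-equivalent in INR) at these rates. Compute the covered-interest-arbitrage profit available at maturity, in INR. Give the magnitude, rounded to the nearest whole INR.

INR 35,005,304

T = 2 years.
Route A — deposit PLN, sell forward: 40,000,000 × 1.025000 × 26.275 = INR 1,077,275,000.00.
Route B — convert at spot, deposit INR: 40,000,000 × 24.384 × 1.068600 = INR 1,042,269,696.00.
The quoted forward overvalues PLN, so borrow INR, buy PLN at spot, deposit the PLN at 1.25%, and sell the proceeds forward at 26.275.
The gap between the two covered legs is INR 35,005,304.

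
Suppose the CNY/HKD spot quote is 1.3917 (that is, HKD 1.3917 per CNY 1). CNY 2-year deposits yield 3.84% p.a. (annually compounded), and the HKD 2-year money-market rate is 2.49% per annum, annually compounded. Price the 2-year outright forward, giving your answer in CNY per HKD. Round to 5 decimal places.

T = 2 years.
Growth of 1 HKD over T: (1 + 0.0249)^2 = 1.050420.
Growth of 1 CNY over T: (1 + 0.0384)^2 = 1.0782746.
So F = 1.3917 × 1.050420 / 1.0782746 = 1.355749 (HKD/CNY).
Quoted the other way: 1/1.355749 = 0.73760 CNY per HKD.

0.73760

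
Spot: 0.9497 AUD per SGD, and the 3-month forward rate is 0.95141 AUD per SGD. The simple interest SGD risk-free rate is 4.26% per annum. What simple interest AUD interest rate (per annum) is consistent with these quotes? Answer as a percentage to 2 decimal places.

T = 3/12 years.
CIP gives F = S · g_AUD/g_SGD, so g_AUD/g_SGD = 0.95141/0.9497 = 1.0018006.
The SGD side grows by 1 + 0.0426×3/12 = 1.010650.
That pins the AUD growth at 1.0124698.
r = (1.0124698 − 1)/(3/12) = 0.049879 → 4.99%.

4.99%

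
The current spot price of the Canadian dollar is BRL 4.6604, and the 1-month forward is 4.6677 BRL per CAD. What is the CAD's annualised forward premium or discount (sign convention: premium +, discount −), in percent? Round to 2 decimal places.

T = 1/12 years.
CAD trades forward at +0.15664% vs spot over the period.
Per annum: 0.0015664 / (1/12) = 0.018797 = 1.88%.

+1.88%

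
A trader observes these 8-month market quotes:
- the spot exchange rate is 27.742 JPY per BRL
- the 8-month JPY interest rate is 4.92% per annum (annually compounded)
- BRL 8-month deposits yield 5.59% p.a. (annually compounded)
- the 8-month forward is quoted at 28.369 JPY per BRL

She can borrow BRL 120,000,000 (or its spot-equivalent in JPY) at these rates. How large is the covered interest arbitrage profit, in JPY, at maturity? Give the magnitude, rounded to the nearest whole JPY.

JPY 92,636,472

T = 8/12 years.
Route A — deposit BRL, sell forward: 120,000,000 × 1.036927820371 × 28.369 = JPY 3,529,992,640.33.
Route B — convert at spot, deposit JPY: 120,000,000 × 27.742 × 1.032536757813 = JPY 3,437,356,168.23.
The quoted forward overvalues BRL, so borrow JPY, buy BRL at spot, deposit the BRL at 5.59%, and sell the proceeds forward at 28.369.
Profit = 3,529,992,640.33 − 3,437,356,168.23 = JPY 92,636,472.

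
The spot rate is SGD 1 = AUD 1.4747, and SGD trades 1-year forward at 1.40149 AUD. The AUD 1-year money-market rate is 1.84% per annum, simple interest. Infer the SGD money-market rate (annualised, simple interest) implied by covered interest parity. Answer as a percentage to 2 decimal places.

7.16%

T = 1 year.
CIP gives F = S · g_AUD/g_SGD, so g_AUD/g_SGD = 1.40149/1.4747 = 0.9503560.
The AUD side grows by 1 + 0.0184×1 = 1.018400.
So the SGD growth factor = 1.0715984.
(1.0715984 − 1)/T = 0.071598, i.e. 7.16%.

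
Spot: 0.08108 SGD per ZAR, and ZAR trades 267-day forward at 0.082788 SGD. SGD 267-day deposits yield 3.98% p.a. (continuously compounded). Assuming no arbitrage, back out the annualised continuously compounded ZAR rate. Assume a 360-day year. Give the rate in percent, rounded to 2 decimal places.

T = 267/360 years.
By CIP, F/S equals the SGD-to-ZAR growth ratio: 0.082788/0.08108 = 1.0210656.
SGD growth factor: e^(0.0398×267/360) = 1.0299583.
So the ZAR growth factor = 1.0087092.
Take logs: ln 1.0087092 / (267/360) = 0.011692, so 1.17%.

1.17%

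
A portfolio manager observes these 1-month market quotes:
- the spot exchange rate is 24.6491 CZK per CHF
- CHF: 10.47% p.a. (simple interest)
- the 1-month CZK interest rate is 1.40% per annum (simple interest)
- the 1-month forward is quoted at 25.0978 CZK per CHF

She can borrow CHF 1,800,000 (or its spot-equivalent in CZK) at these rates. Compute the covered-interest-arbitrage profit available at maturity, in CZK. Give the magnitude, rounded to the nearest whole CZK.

CZK 1,150,058

T = 1/12 years.
Route A — deposit CHF, sell forward: 1,800,000 × 1.008725 × 25.0978 = CZK 45,570,200.95.
Route B — convert at spot, deposit CZK: 1,800,000 × 24.6491 × 1.0011666667 = CZK 44,420,143.11.
The quoted forward overvalues CHF, so borrow CZK, buy CHF at spot, deposit the CHF at 10.47%, and sell the proceeds forward at 25.0978.
Profit = 45,570,200.95 − 44,420,143.11 = CZK 1,150,058.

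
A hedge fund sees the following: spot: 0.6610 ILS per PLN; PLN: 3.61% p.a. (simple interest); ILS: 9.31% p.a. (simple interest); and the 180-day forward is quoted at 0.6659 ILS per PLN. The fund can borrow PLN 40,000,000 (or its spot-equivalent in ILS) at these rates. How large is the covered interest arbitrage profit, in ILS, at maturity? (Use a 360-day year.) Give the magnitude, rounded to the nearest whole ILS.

ILS 554,002

T = 180/360 years.
Keep in PLN, deliver into the forward: 40,000,000·1.018050·0.6659 = ILS 27,116,779.80.
Swap to ILS now, deposit: 40,000,000·0.6610·1.046550 = ILS 27,670,782.00.
The quoted forward undervalues PLN, so borrow PLN, convert to ILS at spot, deposit the ILS at 9.31%, and buy PLN forward at 0.6659 to cover the loan.
Arbitrage profit = |27,116,779.80 − 27,670,782.00| = ILS 554,002.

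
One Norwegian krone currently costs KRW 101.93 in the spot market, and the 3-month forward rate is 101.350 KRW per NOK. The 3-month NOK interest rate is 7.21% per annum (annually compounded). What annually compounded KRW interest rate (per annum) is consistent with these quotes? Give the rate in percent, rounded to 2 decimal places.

T = 3/12 years.
CIP gives F = S · g_KRW/g_NOK, so g_KRW/g_NOK = 101.35/101.93 = 0.9943098.
The NOK side grows by (1 + 0.0721)^(3/12) = 1.0175572.
So the KRW growth factor = 1.0117671.
r = 1.0117671^(12/3) − 1 = 0.047906 → 4.79%.

4.79%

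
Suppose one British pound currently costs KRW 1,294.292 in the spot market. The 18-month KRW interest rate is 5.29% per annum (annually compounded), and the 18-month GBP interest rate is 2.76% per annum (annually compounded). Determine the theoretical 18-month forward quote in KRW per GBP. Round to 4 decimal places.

T = 18/12 years.
Growth of 1 KRW over T: (1 + 0.0529)^(18/12) = 1.0803903303.
GBP growth factor: (1 + 0.0276)^(18/12) = 1.0416843594.
CIP: F = S · (grow KRW)/(grow GBP) = 1294.292 × 1.0803903303/1.0416843594 = 1342.384139 KRW per GBP.

1342.3841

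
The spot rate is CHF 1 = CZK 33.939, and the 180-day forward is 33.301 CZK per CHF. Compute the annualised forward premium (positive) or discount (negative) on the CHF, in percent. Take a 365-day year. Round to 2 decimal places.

T = 180/365 years.
Period premium: (33.301 − 33.939)/33.939 = -0.0187984.
Per annum: -0.0187984 / (180/365) = -0.038119 = -3.81%.

-3.81%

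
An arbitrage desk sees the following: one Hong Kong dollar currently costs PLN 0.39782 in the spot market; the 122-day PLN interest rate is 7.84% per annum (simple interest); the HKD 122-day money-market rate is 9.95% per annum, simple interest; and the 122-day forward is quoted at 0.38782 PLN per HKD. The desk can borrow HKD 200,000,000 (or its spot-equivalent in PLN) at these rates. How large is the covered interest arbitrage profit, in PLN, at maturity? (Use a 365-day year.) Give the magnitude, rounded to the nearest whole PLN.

PLN 1,505,382

T = 122/365 years.
Route A — deposit HKD, sell forward: 200,000,000 × 1.0332575342 × 0.38782 = PLN 80,143,587.38.
Route B — convert at spot, deposit PLN: 200,000,000 × 0.39782 × 1.0262049315 = PLN 81,648,969.17.
The quoted forward undervalues HKD, so borrow HKD, convert to PLN at spot, deposit the PLN at 7.84%, and buy HKD forward at 0.38782 to cover the loan.
Arbitrage profit = |80,143,587.38 − 81,648,969.17| = PLN 1,505,382.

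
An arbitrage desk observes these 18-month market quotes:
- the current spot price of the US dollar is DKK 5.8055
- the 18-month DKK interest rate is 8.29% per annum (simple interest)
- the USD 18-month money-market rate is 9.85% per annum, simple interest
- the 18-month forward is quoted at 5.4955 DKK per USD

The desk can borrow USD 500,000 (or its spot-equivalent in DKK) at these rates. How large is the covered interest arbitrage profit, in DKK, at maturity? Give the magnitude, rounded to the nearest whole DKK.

T = 18/12 years.
Route A — deposit USD, sell forward: 500,000 × 1.147750 × 5.4955 = DKK 3,153,730.06.
Route B — convert at spot, deposit DKK: 500,000 × 5.8055 × 1.124350 = DKK 3,263,706.96.
The quoted forward undervalues USD, so borrow USD, convert to DKK at spot, deposit the DKK at 8.29%, and buy USD forward at 5.4955 to cover the loan.
The gap between the two covered legs is DKK 109,977.

DKK 109,977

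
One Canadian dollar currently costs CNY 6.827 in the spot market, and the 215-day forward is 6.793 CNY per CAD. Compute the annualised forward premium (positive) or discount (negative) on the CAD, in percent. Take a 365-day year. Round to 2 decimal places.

-0.85%

T = 215/365 years.
Period premium: (6.793 − 6.827)/6.827 = -0.0049802.
×(1/T) gives -0.85% p.a.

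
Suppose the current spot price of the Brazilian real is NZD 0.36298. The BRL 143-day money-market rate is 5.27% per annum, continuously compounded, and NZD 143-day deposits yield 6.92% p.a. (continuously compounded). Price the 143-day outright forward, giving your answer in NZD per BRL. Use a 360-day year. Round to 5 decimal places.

T = 143/360 years.
Growth of 1 NZD over T: e^(0.0692×143/360) = 1.0278691.
Growth of 1 BRL over T: e^(0.0527×143/360) = 1.0211543.
CIP: F = S · (grow NZD)/(grow BRL) = 0.36298 × 1.0278691/1.0211543 = 0.3653668 NZD per BRL.

0.36537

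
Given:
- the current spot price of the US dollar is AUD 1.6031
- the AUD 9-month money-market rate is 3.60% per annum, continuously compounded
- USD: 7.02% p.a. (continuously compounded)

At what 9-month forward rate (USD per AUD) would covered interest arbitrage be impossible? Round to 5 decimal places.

T = 9/12 years.
Growth of 1 AUD over T: e^(0.0360×9/12) = 1.0273678.
Growth of 1 USD over T: e^(0.0702×9/12) = 1.0540607.
Forward (AUD per USD) = 1.6031 × 1.0273678 / 1.0540607 = 1.562503.
Invert for USD per AUD: 1 / 1.562503 = 0.64000.

0.64000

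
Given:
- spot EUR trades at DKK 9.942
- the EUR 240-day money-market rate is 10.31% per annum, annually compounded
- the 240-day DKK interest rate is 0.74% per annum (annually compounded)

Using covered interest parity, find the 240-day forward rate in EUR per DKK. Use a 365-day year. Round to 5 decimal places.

0.10677

T = 240/365 years.
DKK accumulates by (1 + 0.0074)^(240/365) = 1.0048596.
EUR growth factor: (1 + 0.1031)^(240/365) = 1.0666471.
CIP: F = S · (grow DKK)/(grow EUR) = 9.942 × 1.0048596/1.0666471 = 9.366091 DKK per EUR.
Quoted the other way: 1/9.366091 = 0.10677 EUR per DKK.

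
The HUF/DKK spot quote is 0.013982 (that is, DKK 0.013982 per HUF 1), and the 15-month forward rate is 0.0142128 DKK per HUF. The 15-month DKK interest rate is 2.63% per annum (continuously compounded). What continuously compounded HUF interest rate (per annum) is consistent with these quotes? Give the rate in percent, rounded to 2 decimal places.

T = 15/12 years.
By CIP, F/S equals the DKK-to-HUF growth ratio: 0.0142128/0.013982 = 1.0165069.
DKK growth factor: e^(0.0263×15/12) = 1.0334214.
That pins the HUF growth at 1.0166398.
Take logs: ln 1.0166398 / (15/12) = 0.013202, so 1.32%.

1.32%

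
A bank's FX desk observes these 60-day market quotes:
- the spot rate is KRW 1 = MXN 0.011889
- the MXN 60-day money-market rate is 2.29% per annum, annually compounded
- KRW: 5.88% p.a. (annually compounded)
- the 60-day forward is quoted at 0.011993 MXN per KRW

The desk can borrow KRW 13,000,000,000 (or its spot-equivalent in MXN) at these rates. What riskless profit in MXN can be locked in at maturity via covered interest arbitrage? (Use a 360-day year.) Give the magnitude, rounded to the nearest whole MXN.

T = 60/360 years.
Route A — deposit KRW, sell forward: 13,000,000,000 × 1.00956818372 × 0.011993 = MXN 157,400,765.96.
Route B — convert at spot, deposit MXN: 13,000,000,000 × 0.011889 × 1.00378075082 = MXN 155,141,341.50.
The quoted forward overvalues KRW, so borrow MXN, buy KRW at spot, deposit the KRW at 5.88%, and sell the proceeds forward at 0.011993.
Arbitrage profit = |157,400,765.96 − 155,141,341.50| = MXN 2,259,424.

MXN 2,259,424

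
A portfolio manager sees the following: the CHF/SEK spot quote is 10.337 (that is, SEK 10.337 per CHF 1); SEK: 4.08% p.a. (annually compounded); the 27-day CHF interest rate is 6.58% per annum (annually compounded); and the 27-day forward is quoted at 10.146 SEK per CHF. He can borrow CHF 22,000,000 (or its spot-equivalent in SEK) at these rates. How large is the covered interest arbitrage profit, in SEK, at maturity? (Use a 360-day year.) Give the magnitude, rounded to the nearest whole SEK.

T = 27/360 years.
Keep in CHF, deliver into the forward: 22,000,000·1.00479086649·10.146 = SEK 224,281,378.89.
Swap to SEK now, deposit: 22,000,000·10.337·1.00300372579 = SEK 228,097,089.30.
The quoted forward undervalues CHF, so borrow CHF, convert to SEK at spot, deposit the SEK at 4.08%, and buy CHF forward at 10.146 to cover the loan.
Arbitrage profit = |224,281,378.89 − 228,097,089.30| = SEK 3,815,710.

SEK 3,815,710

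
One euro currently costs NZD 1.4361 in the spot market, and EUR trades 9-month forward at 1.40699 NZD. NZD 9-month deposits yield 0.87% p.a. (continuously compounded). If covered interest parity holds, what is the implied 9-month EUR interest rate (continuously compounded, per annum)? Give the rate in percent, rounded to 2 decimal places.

3.60%

T = 9/12 years.
By CIP, F/S equals the NZD-to-EUR growth ratio: 1.40699/1.4361 = 0.9797298.
NZD growth factor: e^(0.0087×9/12) = 1.0065463.
Hence g_EUR = 1.0273713.
r = ln(1.0273713)/(9/12) = 0.036005 → 3.60%.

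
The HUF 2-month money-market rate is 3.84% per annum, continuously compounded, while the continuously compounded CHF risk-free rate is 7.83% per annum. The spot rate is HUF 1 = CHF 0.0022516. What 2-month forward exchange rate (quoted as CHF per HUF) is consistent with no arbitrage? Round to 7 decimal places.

T = 2/12 years.
Growth of 1 CHF over T: e^(0.0783×2/12) = 1.0131355.
HUF growth factor: e^(0.0384×2/12) = 1.0064205.
CIP: F = S · (grow CHF)/(grow HUF) = 0.0022516 × 1.0131355/1.0064205 = 0.002266623 CHF per HUF.

0.0022666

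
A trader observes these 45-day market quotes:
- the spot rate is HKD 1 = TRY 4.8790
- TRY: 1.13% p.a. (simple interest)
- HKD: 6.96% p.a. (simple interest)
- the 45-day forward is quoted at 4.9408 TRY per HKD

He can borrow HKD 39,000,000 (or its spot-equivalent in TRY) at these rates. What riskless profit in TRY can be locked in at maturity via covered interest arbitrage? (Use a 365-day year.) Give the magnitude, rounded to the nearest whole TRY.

TRY 3,798,559

T = 45/365 years.
Invest the HKD and cover forward: 39,000,000 × 1.00858082192 × 4.9408 = TRY 194,344,648.87.
Convert at spot and invest in TRY: 39,000,000 × 4.8790 × 1.00139315068 = TRY 190,546,090.10.
The quoted forward overvalues HKD, so borrow TRY, buy HKD at spot, deposit the HKD at 6.96%, and sell the proceeds forward at 4.9408.
The gap between the two covered legs is TRY 3,798,559.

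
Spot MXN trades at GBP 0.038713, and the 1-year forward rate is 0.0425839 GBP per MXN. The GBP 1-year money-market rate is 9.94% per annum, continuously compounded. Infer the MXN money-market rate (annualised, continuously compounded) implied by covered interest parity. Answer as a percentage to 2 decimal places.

0.41%

T = 1 year.
By CIP, F/S equals the GBP-to-MXN growth ratio: 0.0425839/0.038713 = 1.0999897.
The GBP side grows by e^(0.0994×1) = 1.104508.
So the MXN growth factor = 1.0041076.
Take logs: ln 1.0041076 / 1 = 0.004099, so 0.41%.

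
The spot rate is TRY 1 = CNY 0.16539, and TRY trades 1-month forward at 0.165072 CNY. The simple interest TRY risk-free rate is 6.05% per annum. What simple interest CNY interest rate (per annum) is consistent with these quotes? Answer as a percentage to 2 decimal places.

3.73%

T = 1/12 years.
CIP gives F = S · g_CNY/g_TRY, so g_CNY/g_TRY = 0.165072/0.16539 = 0.9980773.
The TRY side grows by 1 + 0.0605×1/12 = 1.0050417.
That pins the CNY growth at 1.0031093.
(1.0031093 − 1)/T = 0.037312, i.e. 3.73%.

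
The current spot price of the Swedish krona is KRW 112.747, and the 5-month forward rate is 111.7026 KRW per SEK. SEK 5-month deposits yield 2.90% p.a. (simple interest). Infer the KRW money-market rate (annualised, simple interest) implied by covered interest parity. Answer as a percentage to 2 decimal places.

T = 5/12 years.
CIP gives F = S · g_KRW/g_SEK, so g_KRW/g_SEK = 111.7026/112.747 = 0.9907368.
SEK growth factor: 1 + 0.0290×5/12 = 1.0120833.
That pins the KRW growth at 1.0027082.
(1.0027082 − 1)/T = 0.006500, i.e. 0.65%.

0.65%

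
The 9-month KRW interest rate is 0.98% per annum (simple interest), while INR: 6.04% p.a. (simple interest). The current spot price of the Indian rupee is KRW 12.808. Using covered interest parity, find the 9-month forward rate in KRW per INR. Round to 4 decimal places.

T = 9/12 years.
KRW accumulates by 1 + 0.0098×9/12 = 1.007350.
INR accumulates by 1 + 0.0604×9/12 = 1.045300.
So F = 12.808 × 1.007350 / 1.045300 = 12.343001 (KRW/INR).

12.3430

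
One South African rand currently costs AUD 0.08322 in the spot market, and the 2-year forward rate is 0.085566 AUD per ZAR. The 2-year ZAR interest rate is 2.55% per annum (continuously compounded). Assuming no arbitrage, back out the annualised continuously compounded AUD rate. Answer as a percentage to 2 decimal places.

3.94%

T = 2 years.
F/S = 0.085566/0.08322 = 1.0281903 = (growth of AUD) / (growth of ZAR).
The ZAR side grows by e^(0.0255×2) = 1.0523229.
Hence g_AUD = 1.0819882.
r = ln(1.0819882)/2 = 0.039400 → 3.94%.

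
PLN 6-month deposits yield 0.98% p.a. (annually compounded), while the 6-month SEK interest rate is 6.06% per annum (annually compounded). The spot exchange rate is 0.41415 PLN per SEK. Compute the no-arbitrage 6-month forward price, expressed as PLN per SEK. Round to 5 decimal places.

T = 6/12 years.
PLN growth factor: (1 + 0.0098)^(6/12) = 1.0048881.
Growth of 1 SEK over T: (1 + 0.0606)^(6/12) = 1.0298544.
So F = 0.41415 × 1.0048881 / 1.0298544 = 0.4041099 (PLN/SEK).

0.40411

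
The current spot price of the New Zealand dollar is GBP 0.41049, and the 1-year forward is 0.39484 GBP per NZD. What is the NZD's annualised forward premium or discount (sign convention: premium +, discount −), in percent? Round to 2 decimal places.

-3.81%

T = 1 year.
Period premium: (0.39484 − 0.41049)/0.41049 = -0.0381252.
×(1/T) gives -3.81% p.a.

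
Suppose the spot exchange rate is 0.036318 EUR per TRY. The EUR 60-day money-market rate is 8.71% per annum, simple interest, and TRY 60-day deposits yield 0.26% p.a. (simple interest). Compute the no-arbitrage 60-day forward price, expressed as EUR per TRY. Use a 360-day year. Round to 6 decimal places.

T = 60/360 years.
Growth of 1 EUR over T: 1 + 0.0871×60/360 = 1.0145167.
Growth of 1 TRY over T: 1 + 0.0026×60/360 = 1.0004333.
CIP: F = S · (grow EUR)/(grow TRY) = 0.036318 × 1.0145167/1.0004333 = 0.03682926 EUR per TRY.

0.036829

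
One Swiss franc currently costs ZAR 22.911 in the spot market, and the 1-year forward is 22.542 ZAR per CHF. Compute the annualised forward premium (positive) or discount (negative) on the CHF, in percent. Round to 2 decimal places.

-1.61%

T = 1 year.
CHF trades forward at -1.61058% vs spot over the period.
×(1/T) gives -1.61% p.a.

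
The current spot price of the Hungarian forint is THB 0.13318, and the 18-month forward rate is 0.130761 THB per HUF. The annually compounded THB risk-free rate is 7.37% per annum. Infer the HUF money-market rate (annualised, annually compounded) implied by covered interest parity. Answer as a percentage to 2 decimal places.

8.69%

T = 18/12 years.
By CIP, F/S equals the THB-to-HUF growth ratio: 0.130761/0.13318 = 0.9818366.
THB growth factor: (1 + 0.0737)^(18/12) = 1.1125625.
Hence g_HUF = 1.1331443.
Annualise: 1.1331443^(12/18) − 1 = 0.086901 = 8.69%.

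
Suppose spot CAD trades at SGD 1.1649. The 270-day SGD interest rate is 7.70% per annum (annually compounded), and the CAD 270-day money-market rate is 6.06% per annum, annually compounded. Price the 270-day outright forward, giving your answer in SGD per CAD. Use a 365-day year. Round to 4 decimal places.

T = 270/365 years.
SGD accumulates by (1 + 0.0770)^(270/365) = 1.0564058.
CAD accumulates by (1 + 0.0606)^(270/365) = 1.0444826.
Forward (SGD per CAD) = 1.1649 × 1.0564058 / 1.0444826 = 1.178198.

1.1782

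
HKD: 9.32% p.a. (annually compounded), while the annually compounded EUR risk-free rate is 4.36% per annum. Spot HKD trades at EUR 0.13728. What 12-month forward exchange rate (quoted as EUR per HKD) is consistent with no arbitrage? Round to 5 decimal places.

0.13105

T = 1 year.
EUR growth factor: (1 + 0.0436)^1 = 1.043600.
HKD growth factor: (1 + 0.0932)^1 = 1.093200.
Forward (EUR per HKD) = 0.13728 × 1.043600 / 1.093200 = 0.1310514.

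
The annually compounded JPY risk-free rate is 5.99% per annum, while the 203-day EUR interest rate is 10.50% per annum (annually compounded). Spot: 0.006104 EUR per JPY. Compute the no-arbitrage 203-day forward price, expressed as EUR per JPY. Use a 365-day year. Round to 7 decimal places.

T = 203/365 years.
Growth of 1 EUR over T: (1 + 0.1050)^(203/365) = 1.0571012.
Growth of 1 JPY over T: (1 + 0.0599)^(203/365) = 1.0328837.
So F = 0.006104 × 1.0571012 / 1.0328837 = 0.006247117 (EUR/JPY).

0.0062471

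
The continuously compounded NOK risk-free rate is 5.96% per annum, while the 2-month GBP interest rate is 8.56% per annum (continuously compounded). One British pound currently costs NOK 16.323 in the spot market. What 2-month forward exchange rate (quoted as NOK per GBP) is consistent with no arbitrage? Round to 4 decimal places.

T = 2/12 years.
NOK accumulates by e^(0.0596×2/12) = 1.00998283.
Growth of 1 GBP over T: e^(0.0856×2/12) = 1.01436892.
CIP: F = S · (grow NOK)/(grow GBP) = 16.323 × 1.00998283/1.01436892 = 16.252420 NOK per GBP.

16.2524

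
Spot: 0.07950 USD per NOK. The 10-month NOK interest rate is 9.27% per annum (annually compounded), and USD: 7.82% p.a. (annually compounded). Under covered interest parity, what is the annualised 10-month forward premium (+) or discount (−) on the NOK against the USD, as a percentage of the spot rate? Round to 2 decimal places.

-1.33%

T = 10/12 years.
No-arbitrage forward: 0.0795 × 1.0647544 / 1.0766737 = 0.07861990 USD/NOK.
(F − S)/S ÷ T = (0.07861990 − 0.0795)/0.0795/(10/12) = -0.013285 → -1.33%.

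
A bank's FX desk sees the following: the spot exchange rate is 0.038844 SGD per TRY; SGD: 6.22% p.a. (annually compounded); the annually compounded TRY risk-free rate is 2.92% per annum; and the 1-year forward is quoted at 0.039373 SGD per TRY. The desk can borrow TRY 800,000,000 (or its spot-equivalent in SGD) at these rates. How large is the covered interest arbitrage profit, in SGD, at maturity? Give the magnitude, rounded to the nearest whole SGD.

SGD 589,924

T = 1 year.
Route A — deposit TRY, sell forward: 800,000,000 × 1.029200 × 0.039373 = SGD 32,418,153.28.
Route B — convert at spot, deposit SGD: 800,000,000 × 0.038844 × 1.062200 = SGD 33,008,077.44.
The quoted forward undervalues TRY, so borrow TRY, convert to SGD at spot, deposit the SGD at 6.22%, and buy TRY forward at 0.039373 to cover the loan.
Arbitrage profit = |32,418,153.28 − 33,008,077.44| = SGD 589,924.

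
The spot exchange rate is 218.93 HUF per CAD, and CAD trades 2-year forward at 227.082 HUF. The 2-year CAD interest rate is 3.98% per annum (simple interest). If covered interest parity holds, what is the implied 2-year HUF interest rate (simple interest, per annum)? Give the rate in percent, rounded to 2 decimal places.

T = 2 years.
By CIP, F/S equals the HUF-to-CAD growth ratio: 227.082/218.93 = 1.0372356.
The CAD side grows by 1 + 0.0398×2 = 1.079600.
So the HUF growth factor = 1.1197996.
r = (1.1197996 − 1)/2 = 0.059900 → 5.99%.

5.99%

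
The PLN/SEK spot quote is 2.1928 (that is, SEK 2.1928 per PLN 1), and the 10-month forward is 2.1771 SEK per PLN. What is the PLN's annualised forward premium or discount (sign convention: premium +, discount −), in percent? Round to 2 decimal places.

-0.86%

T = 10/12 years.
PLN trades forward at -0.71598% vs spot over the period.
Per annum: -0.0071598 / (10/12) = -0.008592 = -0.86%.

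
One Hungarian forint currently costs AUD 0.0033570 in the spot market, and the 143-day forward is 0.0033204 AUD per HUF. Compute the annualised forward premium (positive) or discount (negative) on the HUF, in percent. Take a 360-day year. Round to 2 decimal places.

-2.74%

T = 143/360 years.
Period premium: (0.0033204 − 0.003357)/0.003357 = -0.0109026.
Per annum: -0.0109026 / (143/360) = -0.027447 = -2.74%.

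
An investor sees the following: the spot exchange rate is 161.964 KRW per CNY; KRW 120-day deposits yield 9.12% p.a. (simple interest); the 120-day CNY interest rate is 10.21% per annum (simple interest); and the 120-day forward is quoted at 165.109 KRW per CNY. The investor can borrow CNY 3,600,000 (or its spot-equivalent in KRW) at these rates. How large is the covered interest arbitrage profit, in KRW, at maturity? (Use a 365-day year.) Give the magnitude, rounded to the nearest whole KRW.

T = 120/365 years.
Keep in CNY, deliver into the forward: 3,600,000·1.03356712329·165.109 = KRW 614,344,442.97.
Swap to KRW now, deposit: 3,600,000·161.964·1.02998356164 = KRW 600,552,927.28.
The quoted forward overvalues CNY, so borrow KRW, buy CNY at spot, deposit the CNY at 10.21%, and sell the proceeds forward at 165.109.
Profit = 614,344,442.97 − 600,552,927.28 = KRW 13,791,516.

KRW 13,791,516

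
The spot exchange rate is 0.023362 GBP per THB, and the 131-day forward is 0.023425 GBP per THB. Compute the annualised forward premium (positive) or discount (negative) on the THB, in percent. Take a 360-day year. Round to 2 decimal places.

+0.74%

T = 131/360 years.
THB trades forward at +0.26967% vs spot over the period.
Per annum: 0.0026967 / (131/360) = 0.007411 = 0.74%.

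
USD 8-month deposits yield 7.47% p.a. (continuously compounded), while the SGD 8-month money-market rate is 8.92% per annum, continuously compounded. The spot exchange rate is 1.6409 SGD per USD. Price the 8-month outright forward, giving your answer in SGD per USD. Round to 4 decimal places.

1.6568

T = 8/12 years.
SGD growth factor: e^(0.0892×8/12) = 1.0612704.
USD growth factor: e^(0.0747×8/12) = 1.0510609.
So F = 1.6409 × 1.0612704 / 1.0510609 = 1.656839 (SGD/USD).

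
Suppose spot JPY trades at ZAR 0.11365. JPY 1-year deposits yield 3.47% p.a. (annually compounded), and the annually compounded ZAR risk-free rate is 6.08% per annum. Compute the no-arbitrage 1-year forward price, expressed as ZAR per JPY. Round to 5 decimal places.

0.11652

T = 1 year.
ZAR growth factor: (1 + 0.0608)^1 = 1.060800.
Growth of 1 JPY over T: (1 + 0.0347)^1 = 1.034700.
So F = 0.11365 × 1.060800 / 1.034700 = 0.1165168 (ZAR/JPY).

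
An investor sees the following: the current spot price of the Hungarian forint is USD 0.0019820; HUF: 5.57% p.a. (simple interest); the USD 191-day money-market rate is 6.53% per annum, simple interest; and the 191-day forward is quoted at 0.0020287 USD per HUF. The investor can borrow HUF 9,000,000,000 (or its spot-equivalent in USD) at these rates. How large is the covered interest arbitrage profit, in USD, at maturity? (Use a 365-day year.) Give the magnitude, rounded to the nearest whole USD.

USD 342,940

T = 191/365 years.
Keep in HUF, deliver into the forward: 9,000,000,000·1.0291471233·0.0020287 = USD 18,790,476.92.
Swap to USD now, deposit: 9,000,000,000·0.0019820·1.0341706849 = USD 18,447,536.68.
The quoted forward overvalues HUF, so borrow USD, buy HUF at spot, deposit the HUF at 5.57%, and sell the proceeds forward at 0.0020287.
Profit = 18,790,476.92 − 18,447,536.68 = USD 342,940.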